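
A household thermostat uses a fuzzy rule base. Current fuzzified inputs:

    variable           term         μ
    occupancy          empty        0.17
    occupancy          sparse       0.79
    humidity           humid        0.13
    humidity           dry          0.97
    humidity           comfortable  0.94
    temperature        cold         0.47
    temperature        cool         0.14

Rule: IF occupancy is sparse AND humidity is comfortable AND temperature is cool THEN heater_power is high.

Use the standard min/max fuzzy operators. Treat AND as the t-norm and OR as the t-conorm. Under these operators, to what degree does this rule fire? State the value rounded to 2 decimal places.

0.14

firing strength: sparse=0.79, comfortable=0.94, cool=0.14; AND[min(a, b)] → w = 0.14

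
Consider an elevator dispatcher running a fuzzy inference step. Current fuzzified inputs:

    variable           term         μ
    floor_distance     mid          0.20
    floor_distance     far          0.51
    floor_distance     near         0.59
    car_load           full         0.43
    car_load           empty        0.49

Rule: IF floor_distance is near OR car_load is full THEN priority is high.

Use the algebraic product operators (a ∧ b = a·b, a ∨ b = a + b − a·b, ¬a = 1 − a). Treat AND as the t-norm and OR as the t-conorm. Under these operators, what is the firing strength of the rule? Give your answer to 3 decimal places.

0.766

firing strength: near=0.59, full=0.43; OR[a + b − a·b] → w = 0.7663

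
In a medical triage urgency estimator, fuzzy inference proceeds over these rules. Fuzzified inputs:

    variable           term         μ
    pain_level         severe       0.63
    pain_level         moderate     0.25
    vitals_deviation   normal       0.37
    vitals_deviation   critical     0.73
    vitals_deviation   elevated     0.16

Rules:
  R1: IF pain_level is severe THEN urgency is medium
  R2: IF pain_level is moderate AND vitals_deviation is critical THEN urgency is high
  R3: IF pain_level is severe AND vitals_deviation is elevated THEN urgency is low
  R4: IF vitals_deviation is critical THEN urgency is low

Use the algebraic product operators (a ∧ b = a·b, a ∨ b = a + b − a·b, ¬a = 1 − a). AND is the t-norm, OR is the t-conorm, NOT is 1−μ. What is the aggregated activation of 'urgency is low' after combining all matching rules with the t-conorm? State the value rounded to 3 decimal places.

R1: severe=0.63 → w = 0.6300
R2: moderate=0.25, critical=0.73; AND[a·b] → w = 0.1825
R3: severe=0.63, elevated=0.16; AND[a·b] → w = 0.1008
R4: critical=0.73 → w = 0.7300
Rules with consequent 'low': {R3, R4} → strengths 0.1008, 0.7300
Aggregate via t-conorm [a + b − a·b]: 0.7572

0.757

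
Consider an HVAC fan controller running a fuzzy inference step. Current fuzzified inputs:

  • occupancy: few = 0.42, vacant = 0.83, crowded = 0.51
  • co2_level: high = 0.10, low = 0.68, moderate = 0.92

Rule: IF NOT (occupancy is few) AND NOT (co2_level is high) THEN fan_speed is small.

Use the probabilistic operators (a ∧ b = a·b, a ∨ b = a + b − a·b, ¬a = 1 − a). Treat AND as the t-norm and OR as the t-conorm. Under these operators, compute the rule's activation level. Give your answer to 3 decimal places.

0.522

firing strength: ¬few=1−0.42=0.58, ¬high=1−0.10=0.90; AND[a·b] → w = 0.5220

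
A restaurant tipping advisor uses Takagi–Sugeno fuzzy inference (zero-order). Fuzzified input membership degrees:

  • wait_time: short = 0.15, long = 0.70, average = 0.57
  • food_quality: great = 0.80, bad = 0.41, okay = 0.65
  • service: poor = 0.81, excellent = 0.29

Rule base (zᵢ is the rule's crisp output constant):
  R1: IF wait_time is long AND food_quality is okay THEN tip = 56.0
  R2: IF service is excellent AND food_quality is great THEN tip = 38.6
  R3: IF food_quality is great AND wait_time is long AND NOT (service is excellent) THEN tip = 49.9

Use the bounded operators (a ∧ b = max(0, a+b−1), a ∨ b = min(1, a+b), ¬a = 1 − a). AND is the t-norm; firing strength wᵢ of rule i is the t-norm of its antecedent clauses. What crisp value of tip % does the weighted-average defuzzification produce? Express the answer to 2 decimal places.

R1 (z=56.0): long=0.70, okay=0.65; AND[max(0, a+b−1)] → w = 0.35
R2 (z=38.6): excellent=0.29, great=0.80; AND[max(0, a+b−1)] → w = 0.09
R3 (z=49.9): great=0.80, long=0.70, ¬excellent=1−0.29=0.71; AND[max(0, a+b−1)] → w = 0.21
Weighted average = (0.35·56.0 + 0.09·38.6 + 0.21·49.9) / (0.35 + 0.09 + 0.21)
  = 33.5530 / 0.6500 = 51.62

51.62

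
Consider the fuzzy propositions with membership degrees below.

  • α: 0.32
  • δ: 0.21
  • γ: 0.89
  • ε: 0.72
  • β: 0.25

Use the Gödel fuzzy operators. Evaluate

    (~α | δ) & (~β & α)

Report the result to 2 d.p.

0.32

~α = 1 − 0.32 = 0.68
~α | δ = max(a, b) on (0.68, 0.21) = 0.68
~β = 1 − 0.25 = 0.75
~β & α = min(a, b) on (0.75, 0.32) = 0.32
(~α | δ) & (~β & α) = min(a, b) on (0.68, 0.32) = 0.32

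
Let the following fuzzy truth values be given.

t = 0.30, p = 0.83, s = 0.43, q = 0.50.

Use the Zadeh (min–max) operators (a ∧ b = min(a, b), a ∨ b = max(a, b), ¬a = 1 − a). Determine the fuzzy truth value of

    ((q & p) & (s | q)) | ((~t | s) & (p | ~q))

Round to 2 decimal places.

q & p = min(a, b) on (0.50, 0.83) = 0.50
s | q = max(a, b) on (0.43, 0.50) = 0.50
(q & p) & (s | q) = min(a, b) on (0.50, 0.50) = 0.50
~t = 1 − 0.30 = 0.70
~t | s = max(a, b) on (0.70, 0.43) = 0.70
~q = 1 − 0.50 = 0.50
p | ~q = max(a, b) on (0.83, 0.50) = 0.83
(~t | s) & (p | ~q) = min(a, b) on (0.70, 0.83) = 0.70
((q & p) & (s | q)) | ((~t | s) & (p | ~q)) = max(a, b) on (0.50, 0.70) = 0.70

0.70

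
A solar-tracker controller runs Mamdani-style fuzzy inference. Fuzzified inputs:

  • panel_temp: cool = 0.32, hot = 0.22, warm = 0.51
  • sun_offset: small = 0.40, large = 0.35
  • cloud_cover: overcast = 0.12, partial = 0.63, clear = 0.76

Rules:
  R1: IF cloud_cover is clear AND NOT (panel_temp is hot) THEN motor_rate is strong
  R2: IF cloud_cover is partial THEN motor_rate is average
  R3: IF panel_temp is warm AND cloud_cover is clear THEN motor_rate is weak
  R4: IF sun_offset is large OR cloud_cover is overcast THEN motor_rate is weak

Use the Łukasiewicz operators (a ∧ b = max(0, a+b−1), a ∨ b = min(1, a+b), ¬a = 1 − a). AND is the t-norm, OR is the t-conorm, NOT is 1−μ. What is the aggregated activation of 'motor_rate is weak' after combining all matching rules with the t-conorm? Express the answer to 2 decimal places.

0.74

R1: clear=0.76, ¬hot=1−0.22=0.78; AND[max(0, a+b−1)] → w = 0.54
R2: partial=0.63 → w = 0.63
R3: warm=0.51, clear=0.76; AND[max(0, a+b−1)] → w = 0.27
R4: large=0.35, overcast=0.12; OR[min(1, a+b)] → w = 0.47
Rules with consequent 'weak': {R3, R4} → strengths 0.27, 0.47
Aggregate via t-conorm [min(1, a+b)]: 0.74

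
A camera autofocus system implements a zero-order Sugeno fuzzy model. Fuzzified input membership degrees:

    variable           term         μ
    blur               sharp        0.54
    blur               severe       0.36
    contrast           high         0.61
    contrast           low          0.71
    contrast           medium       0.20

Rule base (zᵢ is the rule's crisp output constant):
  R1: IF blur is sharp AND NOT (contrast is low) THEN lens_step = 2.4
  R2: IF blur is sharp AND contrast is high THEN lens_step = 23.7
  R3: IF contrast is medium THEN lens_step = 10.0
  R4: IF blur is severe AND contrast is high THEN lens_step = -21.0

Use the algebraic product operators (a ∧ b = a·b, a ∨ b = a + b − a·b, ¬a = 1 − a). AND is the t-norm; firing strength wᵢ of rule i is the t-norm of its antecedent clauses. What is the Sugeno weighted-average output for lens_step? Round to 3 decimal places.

6.152

R1 (z=2.4): sharp=0.54, ¬low=1−0.71=0.29; AND[a·b] → w = 0.1566
R2 (z=23.7): sharp=0.54, high=0.61; AND[a·b] → w = 0.3294
R3 (z=10.0): medium=0.20 → w = 0.2000
R4 (z=-21.0): severe=0.36, high=0.61; AND[a·b] → w = 0.2196
Weighted average = (0.1566·2.4 + 0.3294·23.7 + 0.2000·10.0 + 0.2196·-21.0) / (0.1566 + 0.3294 + 0.2000 + 0.2196)
  = 5.5710 / 0.9056 = 6.152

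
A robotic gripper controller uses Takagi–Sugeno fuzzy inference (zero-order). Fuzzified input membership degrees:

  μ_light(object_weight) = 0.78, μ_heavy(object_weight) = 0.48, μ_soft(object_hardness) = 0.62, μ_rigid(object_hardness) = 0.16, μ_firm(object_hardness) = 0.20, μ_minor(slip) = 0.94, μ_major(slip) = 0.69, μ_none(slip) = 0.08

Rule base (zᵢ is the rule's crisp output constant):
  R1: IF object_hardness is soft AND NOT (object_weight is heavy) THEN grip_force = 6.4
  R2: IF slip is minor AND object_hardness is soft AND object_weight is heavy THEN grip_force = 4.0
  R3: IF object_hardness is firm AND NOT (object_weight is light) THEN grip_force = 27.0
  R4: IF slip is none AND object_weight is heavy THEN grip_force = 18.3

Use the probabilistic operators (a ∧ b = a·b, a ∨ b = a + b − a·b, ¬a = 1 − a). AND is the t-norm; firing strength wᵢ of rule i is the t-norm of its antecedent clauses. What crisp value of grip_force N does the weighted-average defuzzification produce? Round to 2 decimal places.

7.41

R1 (z=6.4): soft=0.62, ¬heavy=1−0.48=0.52; AND[a·b] → w = 0.3224
R2 (z=4.0): minor=0.94, soft=0.62, heavy=0.48; AND[a·b] → w = 0.2797
R3 (z=27.0): firm=0.20, ¬light=1−0.78=0.22; AND[a·b] → w = 0.0440
R4 (z=18.3): none=0.08, heavy=0.48; AND[a·b] → w = 0.0384
Weighted average = (0.3224·6.4 + 0.2797·4.0 + 0.0440·27.0 + 0.0384·18.3) / (0.3224 + 0.2797 + 0.0440 + 0.0384)
  = 5.0731 / 0.6845 = 7.41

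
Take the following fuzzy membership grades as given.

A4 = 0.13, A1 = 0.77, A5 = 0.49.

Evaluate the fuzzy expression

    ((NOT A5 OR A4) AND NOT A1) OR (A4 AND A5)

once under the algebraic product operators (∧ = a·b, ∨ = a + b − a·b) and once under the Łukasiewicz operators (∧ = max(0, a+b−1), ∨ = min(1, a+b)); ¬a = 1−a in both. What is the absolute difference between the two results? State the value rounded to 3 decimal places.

Under algebraic product:
  NOT A5 = 1 − 0.4900 = 0.5100
  NOT A5 OR A4 = a + b − a·b on (0.5100, 0.1300) = 0.5737
  NOT A1 = 1 − 0.7700 = 0.2300
  (NOT A5 OR A4) AND NOT A1 = a·b on (0.5737, 0.2300) = 0.1320
  A4 AND A5 = a·b on (0.1300, 0.4900) = 0.0637
  ((NOT A5 OR A4) AND NOT A1) OR (A4 AND A5) = a + b − a·b on (0.1320, 0.0637) = 0.1872
  → value = 0.1872
Under Łukasiewicz:
  NOT A5 = 1 − 0.49 = 0.51
  NOT A5 OR A4 = min(1, a+b) on (0.51, 0.13) = 0.64
  NOT A1 = 1 − 0.77 = 0.23
  (NOT A5 OR A4) AND NOT A1 = max(0, a+b−1) on (0.64, 0.23) = 0.00
  A4 AND A5 = max(0, a+b−1) on (0.13, 0.49) = 0.00
  ((NOT A5 OR A4) AND NOT A1) OR (A4 AND A5) = min(1, a+b) on (0.00, 0.00) = 0.00
  → value = 0.0000
|0.1872 − 0.0000| = 0.187

0.187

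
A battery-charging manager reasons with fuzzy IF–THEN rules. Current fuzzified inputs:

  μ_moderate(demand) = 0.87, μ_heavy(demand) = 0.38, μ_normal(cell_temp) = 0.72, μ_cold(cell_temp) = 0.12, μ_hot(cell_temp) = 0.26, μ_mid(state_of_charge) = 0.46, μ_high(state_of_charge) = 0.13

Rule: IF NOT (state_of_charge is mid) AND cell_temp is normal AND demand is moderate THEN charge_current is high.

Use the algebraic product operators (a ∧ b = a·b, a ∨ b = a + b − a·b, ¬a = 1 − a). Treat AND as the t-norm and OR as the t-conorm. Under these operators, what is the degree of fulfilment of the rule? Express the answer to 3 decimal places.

firing strength: ¬mid=1−0.46=0.54, normal=0.72, moderate=0.87; AND[a·b] → w = 0.3383

0.338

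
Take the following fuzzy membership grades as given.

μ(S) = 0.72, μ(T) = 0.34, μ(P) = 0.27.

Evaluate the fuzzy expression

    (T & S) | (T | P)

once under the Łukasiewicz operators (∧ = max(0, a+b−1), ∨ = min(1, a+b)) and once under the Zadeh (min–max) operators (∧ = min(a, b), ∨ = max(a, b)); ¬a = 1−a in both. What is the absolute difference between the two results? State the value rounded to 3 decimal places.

Under Łukasiewicz:
  T & S = max(0, a+b−1) on (0.34, 0.72) = 0.06
  T | P = min(1, a+b) on (0.34, 0.27) = 0.61
  (T & S) | (T | P) = min(1, a+b) on (0.06, 0.61) = 0.67
  → value = 0.6700
Under Zadeh (min–max):
  T & S = min(a, b) on (0.34, 0.72) = 0.34
  T | P = max(a, b) on (0.34, 0.27) = 0.34
  (T & S) | (T | P) = max(a, b) on (0.34, 0.34) = 0.34
  → value = 0.3400
|0.6700 − 0.3400| = 0.330

0.330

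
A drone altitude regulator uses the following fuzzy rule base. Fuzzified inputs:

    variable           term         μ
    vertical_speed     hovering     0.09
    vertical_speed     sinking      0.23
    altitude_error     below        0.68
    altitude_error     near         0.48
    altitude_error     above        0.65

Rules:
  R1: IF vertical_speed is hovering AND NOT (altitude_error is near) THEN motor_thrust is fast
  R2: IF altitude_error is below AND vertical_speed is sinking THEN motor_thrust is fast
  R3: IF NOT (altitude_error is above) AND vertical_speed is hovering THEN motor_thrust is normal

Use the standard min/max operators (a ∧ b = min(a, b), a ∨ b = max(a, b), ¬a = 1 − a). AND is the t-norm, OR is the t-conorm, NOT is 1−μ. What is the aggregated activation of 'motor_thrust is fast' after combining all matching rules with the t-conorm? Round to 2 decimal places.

0.23

R1: hovering=0.09, ¬near=1−0.48=0.52; AND[min(a, b)] → w = 0.09
R2: below=0.68, sinking=0.23; AND[min(a, b)] → w = 0.23
R3: ¬above=1−0.65=0.35, hovering=0.09; AND[min(a, b)] → w = 0.09
Rules with consequent 'fast': {R1, R2} → strengths 0.09, 0.23
Aggregate via t-conorm [max(a, b)]: 0.23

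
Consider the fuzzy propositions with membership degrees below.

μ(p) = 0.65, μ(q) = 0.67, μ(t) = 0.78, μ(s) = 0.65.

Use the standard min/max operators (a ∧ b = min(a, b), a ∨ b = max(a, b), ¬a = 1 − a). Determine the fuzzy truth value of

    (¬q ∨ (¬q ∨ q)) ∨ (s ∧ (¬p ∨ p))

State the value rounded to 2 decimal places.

¬q = 1 − 0.67 = 0.33
¬q = 1 − 0.67 = 0.33
¬q ∨ q = max(a, b) on (0.33, 0.67) = 0.67
¬q ∨ (¬q ∨ q) = max(a, b) on (0.33, 0.67) = 0.67
¬p = 1 − 0.65 = 0.35
¬p ∨ p = max(a, b) on (0.35, 0.65) = 0.65
s ∧ (¬p ∨ p) = min(a, b) on (0.65, 0.65) = 0.65
(¬q ∨ (¬q ∨ q)) ∨ (s ∧ (¬p ∨ p)) = max(a, b) on (0.67, 0.65) = 0.67

0.67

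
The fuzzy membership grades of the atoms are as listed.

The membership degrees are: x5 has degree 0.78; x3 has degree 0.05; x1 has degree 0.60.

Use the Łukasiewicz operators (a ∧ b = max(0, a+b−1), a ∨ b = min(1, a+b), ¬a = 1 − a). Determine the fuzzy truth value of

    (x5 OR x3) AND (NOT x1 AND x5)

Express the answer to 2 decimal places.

0.01

x5 OR x3 = min(1, a+b) on (0.78, 0.05) = 0.83
NOT x1 = 1 − 0.60 = 0.40
NOT x1 AND x5 = max(0, a+b−1) on (0.40, 0.78) = 0.18
(x5 OR x3) AND (NOT x1 AND x5) = max(0, a+b−1) on (0.83, 0.18) = 0.01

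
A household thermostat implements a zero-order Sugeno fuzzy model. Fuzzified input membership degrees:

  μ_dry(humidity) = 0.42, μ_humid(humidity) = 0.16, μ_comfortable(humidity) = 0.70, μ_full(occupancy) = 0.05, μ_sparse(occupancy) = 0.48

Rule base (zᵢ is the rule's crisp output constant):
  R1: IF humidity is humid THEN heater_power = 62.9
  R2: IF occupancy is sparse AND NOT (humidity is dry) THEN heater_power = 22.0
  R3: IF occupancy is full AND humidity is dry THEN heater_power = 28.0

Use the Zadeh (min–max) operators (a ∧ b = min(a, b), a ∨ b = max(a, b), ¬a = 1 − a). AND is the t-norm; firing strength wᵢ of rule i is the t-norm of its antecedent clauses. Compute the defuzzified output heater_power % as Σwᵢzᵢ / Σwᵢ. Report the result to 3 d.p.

R1 (z=62.9): humid=0.16 → w = 0.16
R2 (z=22.0): sparse=0.48, ¬dry=1−0.42=0.58; AND[min(a, b)] → w = 0.48
R3 (z=28.0): full=0.05, dry=0.42; AND[min(a, b)] → w = 0.05
Weighted average = (0.16·62.9 + 0.48·22.0 + 0.05·28.0) / (0.16 + 0.48 + 0.05)
  = 22.0240 / 0.6900 = 31.919

31.919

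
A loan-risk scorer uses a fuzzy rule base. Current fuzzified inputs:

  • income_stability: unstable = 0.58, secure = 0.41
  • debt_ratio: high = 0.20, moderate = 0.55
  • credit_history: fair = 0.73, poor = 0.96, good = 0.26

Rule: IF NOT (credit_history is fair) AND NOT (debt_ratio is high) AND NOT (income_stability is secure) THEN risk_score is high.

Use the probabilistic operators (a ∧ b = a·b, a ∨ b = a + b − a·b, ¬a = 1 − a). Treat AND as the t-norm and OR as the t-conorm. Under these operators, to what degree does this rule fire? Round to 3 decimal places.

firing strength: ¬fair=1−0.73=0.27, ¬high=1−0.20=0.80, ¬secure=1−0.41=0.59; AND[a·b] → w = 0.1274

0.127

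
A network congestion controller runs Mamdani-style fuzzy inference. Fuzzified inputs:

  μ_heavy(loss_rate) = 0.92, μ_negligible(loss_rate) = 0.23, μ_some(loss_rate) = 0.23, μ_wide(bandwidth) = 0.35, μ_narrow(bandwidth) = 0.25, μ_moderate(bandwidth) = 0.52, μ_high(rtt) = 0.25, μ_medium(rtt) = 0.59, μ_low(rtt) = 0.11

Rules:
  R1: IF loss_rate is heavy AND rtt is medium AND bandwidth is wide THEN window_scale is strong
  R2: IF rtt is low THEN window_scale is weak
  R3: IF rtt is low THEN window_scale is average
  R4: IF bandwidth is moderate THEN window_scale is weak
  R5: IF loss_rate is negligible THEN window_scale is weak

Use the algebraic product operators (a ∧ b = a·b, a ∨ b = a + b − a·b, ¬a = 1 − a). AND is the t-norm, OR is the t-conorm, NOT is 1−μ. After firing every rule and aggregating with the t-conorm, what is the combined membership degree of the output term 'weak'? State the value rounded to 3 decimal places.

R1: heavy=0.92, medium=0.59, wide=0.35; AND[a·b] → w = 0.1900
R2: low=0.11 → w = 0.1100
R3: low=0.11 → w = 0.1100
R4: moderate=0.52 → w = 0.5200
R5: negligible=0.23 → w = 0.2300
Rules with consequent 'weak': {R2, R4, R5} → strengths 0.1100, 0.5200, 0.2300
Aggregate via t-conorm [a + b − a·b]: 0.6711

0.671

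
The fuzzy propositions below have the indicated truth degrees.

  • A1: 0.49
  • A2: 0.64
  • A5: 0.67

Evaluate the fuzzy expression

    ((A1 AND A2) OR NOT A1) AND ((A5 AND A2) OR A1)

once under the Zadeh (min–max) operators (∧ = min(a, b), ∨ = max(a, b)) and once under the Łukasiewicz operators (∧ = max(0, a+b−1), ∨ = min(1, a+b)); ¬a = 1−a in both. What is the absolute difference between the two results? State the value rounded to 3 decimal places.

Under Zadeh (min–max):
  A1 AND A2 = min(a, b) on (0.49, 0.64) = 0.49
  NOT A1 = 1 − 0.49 = 0.51
  (A1 AND A2) OR NOT A1 = max(a, b) on (0.49, 0.51) = 0.51
  A5 AND A2 = min(a, b) on (0.67, 0.64) = 0.64
  (A5 AND A2) OR A1 = max(a, b) on (0.64, 0.49) = 0.64
  ((A1 AND A2) OR NOT A1) AND ((A5 AND A2) OR A1) = min(a, b) on (0.51, 0.64) = 0.51
  → value = 0.5100
Under Łukasiewicz:
  A1 AND A2 = max(0, a+b−1) on (0.49, 0.64) = 0.13
  NOT A1 = 1 − 0.49 = 0.51
  (A1 AND A2) OR NOT A1 = min(1, a+b) on (0.13, 0.51) = 0.64
  A5 AND A2 = max(0, a+b−1) on (0.67, 0.64) = 0.31
  (A5 AND A2) OR A1 = min(1, a+b) on (0.31, 0.49) = 0.80
  ((A1 AND A2) OR NOT A1) AND ((A5 AND A2) OR A1) = max(0, a+b−1) on (0.64, 0.80) = 0.44
  → value = 0.4400
|0.5100 − 0.4400| = 0.070

0.070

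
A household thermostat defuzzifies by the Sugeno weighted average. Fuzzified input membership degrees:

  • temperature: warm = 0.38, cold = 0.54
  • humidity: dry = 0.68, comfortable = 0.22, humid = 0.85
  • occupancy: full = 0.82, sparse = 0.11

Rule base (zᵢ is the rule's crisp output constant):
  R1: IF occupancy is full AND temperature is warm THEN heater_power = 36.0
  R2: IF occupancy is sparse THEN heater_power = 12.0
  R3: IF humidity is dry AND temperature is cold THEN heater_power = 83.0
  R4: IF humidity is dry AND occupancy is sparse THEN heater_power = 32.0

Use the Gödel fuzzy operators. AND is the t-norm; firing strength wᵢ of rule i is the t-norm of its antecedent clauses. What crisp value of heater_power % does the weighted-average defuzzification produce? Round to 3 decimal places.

R1 (z=36.0): full=0.82, warm=0.38; AND[min(a, b)] → w = 0.38
R2 (z=12.0): sparse=0.11 → w = 0.11
R3 (z=83.0): dry=0.68, cold=0.54; AND[min(a, b)] → w = 0.54
R4 (z=32.0): dry=0.68, sparse=0.11; AND[min(a, b)] → w = 0.11
Weighted average = (0.38·36.0 + 0.11·12.0 + 0.54·83.0 + 0.11·32.0) / (0.38 + 0.11 + 0.54 + 0.11)
  = 63.3400 / 1.1400 = 55.561

55.561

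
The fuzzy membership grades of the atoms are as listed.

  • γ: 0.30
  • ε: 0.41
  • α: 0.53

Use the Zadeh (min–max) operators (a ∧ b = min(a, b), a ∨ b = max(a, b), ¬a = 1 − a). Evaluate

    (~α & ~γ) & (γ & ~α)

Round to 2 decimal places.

0.30

~α = 1 − 0.53 = 0.47
~γ = 1 − 0.30 = 0.70
~α & ~γ = min(a, b) on (0.47, 0.70) = 0.47
~α = 1 − 0.53 = 0.47
γ & ~α = min(a, b) on (0.30, 0.47) = 0.30
(~α & ~γ) & (γ & ~α) = min(a, b) on (0.47, 0.30) = 0.30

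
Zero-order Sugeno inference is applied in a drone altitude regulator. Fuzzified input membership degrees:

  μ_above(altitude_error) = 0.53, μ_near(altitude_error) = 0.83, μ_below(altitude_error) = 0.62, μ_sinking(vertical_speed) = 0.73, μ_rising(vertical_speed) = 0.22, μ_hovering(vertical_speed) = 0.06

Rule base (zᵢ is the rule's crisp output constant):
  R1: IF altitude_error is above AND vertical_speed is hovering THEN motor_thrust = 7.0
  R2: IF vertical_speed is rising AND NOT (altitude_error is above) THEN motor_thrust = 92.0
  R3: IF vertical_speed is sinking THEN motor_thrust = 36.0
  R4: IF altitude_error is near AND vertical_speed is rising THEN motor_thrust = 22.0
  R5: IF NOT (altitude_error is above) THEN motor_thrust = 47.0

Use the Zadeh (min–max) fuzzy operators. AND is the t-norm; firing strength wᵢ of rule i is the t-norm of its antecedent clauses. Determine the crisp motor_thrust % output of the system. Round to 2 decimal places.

R1 (z=7.0): above=0.53, hovering=0.06; AND[min(a, b)] → w = 0.06
R2 (z=92.0): rising=0.22, ¬above=1−0.53=0.47; AND[min(a, b)] → w = 0.22
R3 (z=36.0): sinking=0.73 → w = 0.73
R4 (z=22.0): near=0.83, rising=0.22; AND[min(a, b)] → w = 0.22
R5 (z=47.0): ¬above=1−0.53=0.47 → w = 0.47
Weighted average = (0.06·7.0 + 0.22·92.0 + 0.73·36.0 + 0.22·22.0 + 0.47·47.0) / (0.06 + 0.22 + 0.73 + 0.22 + 0.47)
  = 73.8700 / 1.7000 = 43.45

43.45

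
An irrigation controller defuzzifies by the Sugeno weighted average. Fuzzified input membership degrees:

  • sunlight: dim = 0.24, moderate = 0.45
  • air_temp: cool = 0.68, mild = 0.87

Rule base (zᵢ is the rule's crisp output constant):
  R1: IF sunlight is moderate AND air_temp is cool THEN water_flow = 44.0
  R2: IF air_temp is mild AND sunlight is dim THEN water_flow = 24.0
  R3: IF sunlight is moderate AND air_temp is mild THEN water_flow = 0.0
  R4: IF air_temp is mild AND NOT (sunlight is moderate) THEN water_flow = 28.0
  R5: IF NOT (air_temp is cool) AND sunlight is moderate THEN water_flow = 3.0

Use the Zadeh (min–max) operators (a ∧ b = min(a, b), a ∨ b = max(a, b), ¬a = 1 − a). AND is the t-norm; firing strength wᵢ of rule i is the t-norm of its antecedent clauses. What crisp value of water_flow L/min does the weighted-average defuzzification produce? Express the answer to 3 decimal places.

20.856

R1 (z=44.0): moderate=0.45, cool=0.68; AND[min(a, b)] → w = 0.45
R2 (z=24.0): mild=0.87, dim=0.24; AND[min(a, b)] → w = 0.24
R3 (z=0.0): moderate=0.45, mild=0.87; AND[min(a, b)] → w = 0.45
R4 (z=28.0): mild=0.87, ¬moderate=1−0.45=0.55; AND[min(a, b)] → w = 0.55
R5 (z=3.0): ¬cool=1−0.68=0.32, moderate=0.45; AND[min(a, b)] → w = 0.32
Weighted average = (0.45·44.0 + 0.24·24.0 + 0.45·0.0 + 0.55·28.0 + 0.32·3.0) / (0.45 + 0.24 + 0.45 + 0.55 + 0.32)
  = 41.9200 / 2.0100 = 20.856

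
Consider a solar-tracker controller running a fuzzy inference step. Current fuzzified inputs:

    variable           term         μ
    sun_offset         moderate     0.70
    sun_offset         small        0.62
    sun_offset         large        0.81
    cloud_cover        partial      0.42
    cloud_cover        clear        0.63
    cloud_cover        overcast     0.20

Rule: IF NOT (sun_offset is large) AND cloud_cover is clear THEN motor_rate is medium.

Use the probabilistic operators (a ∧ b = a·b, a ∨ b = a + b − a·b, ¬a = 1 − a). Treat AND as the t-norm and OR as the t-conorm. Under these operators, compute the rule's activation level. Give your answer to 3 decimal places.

firing strength: ¬large=1−0.81=0.19, clear=0.63; AND[a·b] → w = 0.1197

0.120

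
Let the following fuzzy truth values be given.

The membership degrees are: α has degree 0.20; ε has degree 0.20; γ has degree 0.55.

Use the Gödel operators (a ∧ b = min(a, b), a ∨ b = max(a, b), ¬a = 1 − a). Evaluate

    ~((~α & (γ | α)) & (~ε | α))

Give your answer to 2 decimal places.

0.45

~α = 1 − 0.20 = 0.80
γ | α = max(a, b) on (0.55, 0.20) = 0.55
~α & (γ | α) = min(a, b) on (0.80, 0.55) = 0.55
~ε = 1 − 0.20 = 0.80
~ε | α = max(a, b) on (0.80, 0.20) = 0.80
(~α & (γ | α)) & (~ε | α) = min(a, b) on (0.55, 0.80) = 0.55
~((~α & (γ | α)) & (~ε | α)) = 1 − 0.55 = 0.45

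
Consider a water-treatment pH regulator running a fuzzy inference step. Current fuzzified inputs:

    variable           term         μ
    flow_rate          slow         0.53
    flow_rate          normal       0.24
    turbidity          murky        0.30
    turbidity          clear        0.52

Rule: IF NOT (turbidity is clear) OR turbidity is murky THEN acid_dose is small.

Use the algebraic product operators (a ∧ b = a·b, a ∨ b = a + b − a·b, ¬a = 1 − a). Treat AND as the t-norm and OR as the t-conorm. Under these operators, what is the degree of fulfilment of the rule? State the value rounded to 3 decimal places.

0.636

firing strength: ¬clear=1−0.52=0.48, murky=0.30; OR[a + b − a·b] → w = 0.6360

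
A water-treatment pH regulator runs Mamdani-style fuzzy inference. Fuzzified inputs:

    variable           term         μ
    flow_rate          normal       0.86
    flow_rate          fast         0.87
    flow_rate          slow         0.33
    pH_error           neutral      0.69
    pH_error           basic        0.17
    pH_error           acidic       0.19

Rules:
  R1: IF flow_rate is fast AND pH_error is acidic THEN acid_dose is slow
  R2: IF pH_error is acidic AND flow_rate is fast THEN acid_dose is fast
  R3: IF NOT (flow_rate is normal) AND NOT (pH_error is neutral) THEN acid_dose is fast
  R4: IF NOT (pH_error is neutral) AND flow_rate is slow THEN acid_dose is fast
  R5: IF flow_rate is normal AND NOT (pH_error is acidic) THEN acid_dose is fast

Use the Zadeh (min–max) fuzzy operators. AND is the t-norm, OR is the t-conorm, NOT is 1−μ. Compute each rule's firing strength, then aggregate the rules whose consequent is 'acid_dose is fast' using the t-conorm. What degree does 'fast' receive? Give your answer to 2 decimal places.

0.81

R1: fast=0.87, acidic=0.19; AND[min(a, b)] → w = 0.19
R2: acidic=0.19, fast=0.87; AND[min(a, b)] → w = 0.19
R3: ¬normal=1−0.86=0.14, ¬neutral=1−0.69=0.31; AND[min(a, b)] → w = 0.14
R4: ¬neutral=1−0.69=0.31, slow=0.33; AND[min(a, b)] → w = 0.31
R5: normal=0.86, ¬acidic=1−0.19=0.81; AND[min(a, b)] → w = 0.81
Rules with consequent 'fast': {R2, R3, R4, R5} → strengths 0.19, 0.14, 0.31, 0.81
Aggregate via t-conorm [max(a, b)]: 0.81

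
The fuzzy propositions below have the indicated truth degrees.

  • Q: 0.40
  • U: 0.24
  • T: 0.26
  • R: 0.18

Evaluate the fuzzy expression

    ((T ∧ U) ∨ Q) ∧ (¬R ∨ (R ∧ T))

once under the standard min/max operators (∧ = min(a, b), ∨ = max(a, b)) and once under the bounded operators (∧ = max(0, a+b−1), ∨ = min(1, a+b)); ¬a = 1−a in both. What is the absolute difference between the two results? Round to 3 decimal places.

0.180

Under standard min/max:
  T ∧ U = min(a, b) on (0.26, 0.24) = 0.24
  (T ∧ U) ∨ Q = max(a, b) on (0.24, 0.40) = 0.40
  ¬R = 1 − 0.18 = 0.82
  R ∧ T = min(a, b) on (0.18, 0.26) = 0.18
  ¬R ∨ (R ∧ T) = max(a, b) on (0.82, 0.18) = 0.82
  ((T ∧ U) ∨ Q) ∧ (¬R ∨ (R ∧ T)) = min(a, b) on (0.40, 0.82) = 0.40
  → value = 0.4000
Under bounded:
  T ∧ U = max(0, a+b−1) on (0.26, 0.24) = 0.00
  (T ∧ U) ∨ Q = min(1, a+b) on (0.00, 0.40) = 0.40
  ¬R = 1 − 0.18 = 0.82
  R ∧ T = max(0, a+b−1) on (0.18, 0.26) = 0.00
  ¬R ∨ (R ∧ T) = min(1, a+b) on (0.82, 0.00) = 0.82
  ((T ∧ U) ∨ Q) ∧ (¬R ∨ (R ∧ T)) = max(0, a+b−1) on (0.40, 0.82) = 0.22
  → value = 0.2200
|0.4000 − 0.2200| = 0.180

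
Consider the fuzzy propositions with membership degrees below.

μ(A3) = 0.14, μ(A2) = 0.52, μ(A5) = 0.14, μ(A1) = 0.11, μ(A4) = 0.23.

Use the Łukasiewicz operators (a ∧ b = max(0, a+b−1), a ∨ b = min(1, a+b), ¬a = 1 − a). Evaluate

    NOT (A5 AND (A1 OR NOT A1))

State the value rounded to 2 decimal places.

0.86

NOT A1 = 1 − 0.11 = 0.89
A1 OR NOT A1 = min(1, a+b) on (0.11, 0.89) = 1.00
A5 AND (A1 OR NOT A1) = max(0, a+b−1) on (0.14, 1.00) = 0.14
NOT (A5 AND (A1 OR NOT A1)) = 1 − 0.14 = 0.86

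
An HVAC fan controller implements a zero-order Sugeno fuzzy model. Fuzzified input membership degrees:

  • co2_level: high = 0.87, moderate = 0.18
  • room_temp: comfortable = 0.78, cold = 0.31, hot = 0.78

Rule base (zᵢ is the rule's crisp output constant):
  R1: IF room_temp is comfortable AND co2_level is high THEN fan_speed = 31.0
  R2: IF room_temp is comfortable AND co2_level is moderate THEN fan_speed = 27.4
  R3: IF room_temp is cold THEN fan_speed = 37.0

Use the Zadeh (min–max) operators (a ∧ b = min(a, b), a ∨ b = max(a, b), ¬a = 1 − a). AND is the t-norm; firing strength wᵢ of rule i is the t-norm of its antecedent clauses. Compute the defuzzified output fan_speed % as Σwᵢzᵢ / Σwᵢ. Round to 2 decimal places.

R1 (z=31.0): comfortable=0.78, high=0.87; AND[min(a, b)] → w = 0.78
R2 (z=27.4): comfortable=0.78, moderate=0.18; AND[min(a, b)] → w = 0.18
R3 (z=37.0): cold=0.31 → w = 0.31
Weighted average = (0.78·31.0 + 0.18·27.4 + 0.31·37.0) / (0.78 + 0.18 + 0.31)
  = 40.5820 / 1.2700 = 31.95

31.95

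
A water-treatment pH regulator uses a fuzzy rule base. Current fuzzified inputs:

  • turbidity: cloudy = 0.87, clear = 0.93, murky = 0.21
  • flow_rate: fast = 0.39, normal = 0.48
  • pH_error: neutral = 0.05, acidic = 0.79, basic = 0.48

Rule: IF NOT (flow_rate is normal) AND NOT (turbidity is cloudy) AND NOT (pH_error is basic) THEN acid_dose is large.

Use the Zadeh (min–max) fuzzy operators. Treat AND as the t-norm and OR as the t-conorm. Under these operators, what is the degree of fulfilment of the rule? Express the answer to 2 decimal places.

0.13

firing strength: ¬normal=1−0.48=0.52, ¬cloudy=1−0.87=0.13, ¬basic=1−0.48=0.52; AND[min(a, b)] → w = 0.13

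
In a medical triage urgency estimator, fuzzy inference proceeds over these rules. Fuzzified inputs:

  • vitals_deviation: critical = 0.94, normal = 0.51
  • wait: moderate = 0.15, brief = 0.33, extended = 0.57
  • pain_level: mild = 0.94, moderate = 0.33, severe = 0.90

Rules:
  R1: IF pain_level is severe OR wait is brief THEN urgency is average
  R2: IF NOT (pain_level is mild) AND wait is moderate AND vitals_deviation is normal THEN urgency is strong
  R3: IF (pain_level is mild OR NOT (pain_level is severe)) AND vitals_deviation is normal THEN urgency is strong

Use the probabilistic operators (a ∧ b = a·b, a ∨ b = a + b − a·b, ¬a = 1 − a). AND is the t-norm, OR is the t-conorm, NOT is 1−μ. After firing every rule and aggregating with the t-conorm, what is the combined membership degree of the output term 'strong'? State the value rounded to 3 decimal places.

R1: severe=0.90, brief=0.33; OR[a + b − a·b] → w = 0.9330
R2: ¬mild=1−0.94=0.06, moderate=0.15, normal=0.51; AND[a·b] → w = 0.0046
R3: (mild=0.94 OR ¬severe=1−0.90=0.10) = 0.9460; AND[a·b] with normal=0.51 → w = 0.4825
Rules with consequent 'strong': {R2, R3} → strengths 0.0046, 0.4825
Aggregate via t-conorm [a + b − a·b]: 0.4848

0.485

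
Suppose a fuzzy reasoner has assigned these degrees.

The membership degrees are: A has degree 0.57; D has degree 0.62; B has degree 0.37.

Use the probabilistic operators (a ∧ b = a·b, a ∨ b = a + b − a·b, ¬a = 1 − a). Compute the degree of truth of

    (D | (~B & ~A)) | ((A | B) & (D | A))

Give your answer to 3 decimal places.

~B = 1 − 0.3700 = 0.6300
~A = 1 − 0.5700 = 0.4300
~B & ~A = a·b on (0.6300, 0.4300) = 0.2709
D | (~B & ~A) = a + b − a·b on (0.6200, 0.2709) = 0.7229
A | B = a + b − a·b on (0.5700, 0.3700) = 0.7291
D | A = a + b − a·b on (0.6200, 0.5700) = 0.8366
(A | B) & (D | A) = a·b on (0.7291, 0.8366) = 0.6100
(D | (~B & ~A)) | ((A | B) & (D | A)) = a + b − a·b on (0.7229, 0.6100) = 0.8919

0.892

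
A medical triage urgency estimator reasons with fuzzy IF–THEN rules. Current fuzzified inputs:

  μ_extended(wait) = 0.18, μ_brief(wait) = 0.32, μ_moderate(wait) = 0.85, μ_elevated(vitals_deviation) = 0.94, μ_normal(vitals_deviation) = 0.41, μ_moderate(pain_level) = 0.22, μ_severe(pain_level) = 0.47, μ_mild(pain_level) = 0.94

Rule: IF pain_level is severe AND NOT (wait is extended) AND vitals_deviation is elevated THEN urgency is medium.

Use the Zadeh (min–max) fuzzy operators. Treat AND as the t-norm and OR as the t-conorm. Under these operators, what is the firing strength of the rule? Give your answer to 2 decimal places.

firing strength: severe=0.47, ¬extended=1−0.18=0.82, elevated=0.94; AND[min(a, b)] → w = 0.47

0.47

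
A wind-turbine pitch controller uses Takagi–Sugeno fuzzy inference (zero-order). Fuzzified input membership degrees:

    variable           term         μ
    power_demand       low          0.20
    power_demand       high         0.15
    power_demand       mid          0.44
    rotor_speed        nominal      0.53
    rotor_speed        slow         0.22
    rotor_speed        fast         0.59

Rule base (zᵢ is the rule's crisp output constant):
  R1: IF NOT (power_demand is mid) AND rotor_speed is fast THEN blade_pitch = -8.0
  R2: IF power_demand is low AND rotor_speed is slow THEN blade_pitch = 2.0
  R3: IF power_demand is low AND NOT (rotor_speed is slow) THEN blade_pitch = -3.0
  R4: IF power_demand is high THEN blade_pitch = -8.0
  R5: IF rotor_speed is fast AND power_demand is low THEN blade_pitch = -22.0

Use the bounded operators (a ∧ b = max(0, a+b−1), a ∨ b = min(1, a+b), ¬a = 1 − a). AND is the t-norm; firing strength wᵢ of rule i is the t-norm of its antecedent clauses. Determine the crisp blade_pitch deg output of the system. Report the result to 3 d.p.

R1 (z=-8.0): ¬mid=1−0.44=0.56, fast=0.59; AND[max(0, a+b−1)] → w = 0.15
R2 (z=2.0): low=0.20, slow=0.22; AND[max(0, a+b−1)] → w = 0.00
R3 (z=-3.0): low=0.20, ¬slow=1−0.22=0.78; AND[max(0, a+b−1)] → w = 0.00
R4 (z=-8.0): high=0.15 → w = 0.15
R5 (z=-22.0): fast=0.59, low=0.20; AND[max(0, a+b−1)] → w = 0.00
Weighted average = (0.15·-8.0 + 0.00·2.0 + 0.00·-3.0 + 0.15·-8.0 + 0.00·-22.0) / (0.15 + 0.00 + 0.00 + 0.15 + 0.00)
  = -2.4000 / 0.3000 = -8.000

-8.000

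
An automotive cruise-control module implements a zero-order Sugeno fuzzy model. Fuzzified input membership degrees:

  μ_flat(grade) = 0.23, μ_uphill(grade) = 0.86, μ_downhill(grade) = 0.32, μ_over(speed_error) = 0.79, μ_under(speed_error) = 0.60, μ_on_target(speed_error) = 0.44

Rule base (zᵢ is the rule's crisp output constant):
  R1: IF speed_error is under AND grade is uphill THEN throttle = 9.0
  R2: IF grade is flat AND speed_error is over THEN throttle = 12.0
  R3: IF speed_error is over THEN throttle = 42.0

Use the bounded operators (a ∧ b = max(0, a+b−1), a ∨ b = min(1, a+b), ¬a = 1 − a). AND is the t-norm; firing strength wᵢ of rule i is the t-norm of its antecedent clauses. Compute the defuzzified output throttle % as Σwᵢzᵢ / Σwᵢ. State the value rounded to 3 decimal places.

29.575

R1 (z=9.0): under=0.60, uphill=0.86; AND[max(0, a+b−1)] → w = 0.46
R2 (z=12.0): flat=0.23, over=0.79; AND[max(0, a+b−1)] → w = 0.02
R3 (z=42.0): over=0.79 → w = 0.79
Weighted average = (0.46·9.0 + 0.02·12.0 + 0.79·42.0) / (0.46 + 0.02 + 0.79)
  = 37.5600 / 1.2700 = 29.575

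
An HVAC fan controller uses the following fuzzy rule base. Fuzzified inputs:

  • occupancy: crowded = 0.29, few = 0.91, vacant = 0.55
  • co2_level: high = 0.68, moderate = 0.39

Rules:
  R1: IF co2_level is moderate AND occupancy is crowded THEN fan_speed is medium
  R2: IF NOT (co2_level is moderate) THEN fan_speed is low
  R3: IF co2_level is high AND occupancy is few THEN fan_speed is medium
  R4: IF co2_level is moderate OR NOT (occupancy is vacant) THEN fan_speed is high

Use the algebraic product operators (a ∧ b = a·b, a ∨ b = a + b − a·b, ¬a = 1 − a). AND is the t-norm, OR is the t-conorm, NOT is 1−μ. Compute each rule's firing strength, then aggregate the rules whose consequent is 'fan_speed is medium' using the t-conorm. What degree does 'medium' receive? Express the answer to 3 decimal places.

0.662

R1: moderate=0.39, crowded=0.29; AND[a·b] → w = 0.1131
R2: ¬moderate=1−0.39=0.61 → w = 0.6100
R3: high=0.68, few=0.91; AND[a·b] → w = 0.6188
R4: moderate=0.39, ¬vacant=1−0.55=0.45; OR[a + b − a·b] → w = 0.6645
Rules with consequent 'medium': {R1, R3} → strengths 0.1131, 0.6188
Aggregate via t-conorm [a + b − a·b]: 0.6619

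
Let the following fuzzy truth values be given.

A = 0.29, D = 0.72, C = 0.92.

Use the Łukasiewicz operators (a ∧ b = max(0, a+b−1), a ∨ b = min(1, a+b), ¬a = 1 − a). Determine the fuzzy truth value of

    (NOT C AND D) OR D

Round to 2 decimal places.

0.72

NOT C = 1 − 0.92 = 0.08
NOT C AND D = max(0, a+b−1) on (0.08, 0.72) = 0.00
(NOT C AND D) OR D = min(1, a+b) on (0.00, 0.72) = 0.72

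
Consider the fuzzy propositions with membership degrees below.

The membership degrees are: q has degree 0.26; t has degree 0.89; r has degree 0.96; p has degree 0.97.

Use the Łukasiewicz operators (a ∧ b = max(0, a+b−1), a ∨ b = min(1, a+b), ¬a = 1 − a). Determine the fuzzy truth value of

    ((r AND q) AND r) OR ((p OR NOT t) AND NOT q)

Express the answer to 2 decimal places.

r AND q = max(0, a+b−1) on (0.96, 0.26) = 0.22
(r AND q) AND r = max(0, a+b−1) on (0.22, 0.96) = 0.18
NOT t = 1 − 0.89 = 0.11
p OR NOT t = min(1, a+b) on (0.97, 0.11) = 1.00
NOT q = 1 − 0.26 = 0.74
(p OR NOT t) AND NOT q = max(0, a+b−1) on (1.00, 0.74) = 0.74
((r AND q) AND r) OR ((p OR NOT t) AND NOT q) = min(1, a+b) on (0.18, 0.74) = 0.92

0.92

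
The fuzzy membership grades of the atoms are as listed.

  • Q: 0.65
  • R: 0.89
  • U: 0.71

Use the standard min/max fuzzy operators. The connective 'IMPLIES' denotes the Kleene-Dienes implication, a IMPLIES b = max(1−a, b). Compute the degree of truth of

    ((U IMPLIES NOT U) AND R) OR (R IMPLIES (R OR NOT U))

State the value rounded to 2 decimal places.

NOT U = 1 − 0.71 = 0.29
U IMPLIES NOT U  [Kleene-Dienes: max(1−a, b)] with a=0.71, b=0.29 → 0.29
(U IMPLIES NOT U) AND R = min(a, b) on (0.29, 0.89) = 0.29
NOT U = 1 − 0.71 = 0.29
R OR NOT U = max(a, b) on (0.89, 0.29) = 0.89
R IMPLIES (R OR NOT U)  [Kleene-Dienes: max(1−a, b)] with a=0.89, b=0.89 → 0.89
((U IMPLIES NOT U) AND R) OR (R IMPLIES (R OR NOT U)) = max(a, b) on (0.29, 0.89) = 0.89

0.89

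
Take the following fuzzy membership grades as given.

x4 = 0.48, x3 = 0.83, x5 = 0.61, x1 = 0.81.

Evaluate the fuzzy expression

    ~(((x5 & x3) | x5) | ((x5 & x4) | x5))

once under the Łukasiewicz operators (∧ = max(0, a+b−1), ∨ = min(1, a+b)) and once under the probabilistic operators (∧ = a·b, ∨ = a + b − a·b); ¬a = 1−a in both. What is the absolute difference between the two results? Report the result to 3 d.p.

Under Łukasiewicz:
  x5 & x3 = max(0, a+b−1) on (0.61, 0.83) = 0.44
  (x5 & x3) | x5 = min(1, a+b) on (0.44, 0.61) = 1.00
  x5 & x4 = max(0, a+b−1) on (0.61, 0.48) = 0.09
  (x5 & x4) | x5 = min(1, a+b) on (0.09, 0.61) = 0.70
  ((x5 & x3) | x5) | ((x5 & x4) | x5) = min(1, a+b) on (1.00, 0.70) = 1.00
  ~(((x5 & x3) | x5) | ((x5 & x4) | x5)) = 1 − 1.00 = 0.00
  → value = 0.0000
Under probabilistic:
  x5 & x3 = a·b on (0.6100, 0.8300) = 0.5063
  (x5 & x3) | x5 = a + b − a·b on (0.5063, 0.6100) = 0.8075
  x5 & x4 = a·b on (0.6100, 0.4800) = 0.2928
  (x5 & x4) | x5 = a + b − a·b on (0.2928, 0.6100) = 0.7242
  ((x5 & x3) | x5) | ((x5 & x4) | x5) = a + b − a·b on (0.8075, 0.7242) = 0.9469
  ~(((x5 & x3) | x5) | ((x5 & x4) | x5)) = 1 − 0.9469 = 0.0531
  → value = 0.0531
|0.0000 − 0.0531| = 0.053

0.053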